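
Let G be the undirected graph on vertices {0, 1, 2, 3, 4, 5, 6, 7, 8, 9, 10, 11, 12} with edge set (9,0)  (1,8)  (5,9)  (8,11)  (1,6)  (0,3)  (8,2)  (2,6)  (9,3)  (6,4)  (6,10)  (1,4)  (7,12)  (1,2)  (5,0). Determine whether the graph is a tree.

|V| = 13, |E| = 15.
It is not connected, so it is not a tree.

No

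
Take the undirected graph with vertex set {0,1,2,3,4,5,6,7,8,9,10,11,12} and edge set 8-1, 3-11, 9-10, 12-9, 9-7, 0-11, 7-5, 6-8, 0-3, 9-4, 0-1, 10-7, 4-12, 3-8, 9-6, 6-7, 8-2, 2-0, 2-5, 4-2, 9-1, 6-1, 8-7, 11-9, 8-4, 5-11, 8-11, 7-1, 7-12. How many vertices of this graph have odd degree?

8

Degrees: 0:4, 1:5, 2:4, 3:3, 4:4, 5:3, 6:4, 7:7, 8:7, 9:7, 10:2, 11:5, 12:3
Odd-degree vertices: 1, 3, 5, 7, 8, 9, 11, 12.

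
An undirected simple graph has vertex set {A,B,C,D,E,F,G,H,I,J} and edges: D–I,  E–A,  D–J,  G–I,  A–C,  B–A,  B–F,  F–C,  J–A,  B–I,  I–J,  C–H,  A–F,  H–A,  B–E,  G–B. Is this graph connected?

Starting from A and exploring outward reaches every vertex (A, E, C, H, J, F, B, I, D, G); the graph is connected.

Yes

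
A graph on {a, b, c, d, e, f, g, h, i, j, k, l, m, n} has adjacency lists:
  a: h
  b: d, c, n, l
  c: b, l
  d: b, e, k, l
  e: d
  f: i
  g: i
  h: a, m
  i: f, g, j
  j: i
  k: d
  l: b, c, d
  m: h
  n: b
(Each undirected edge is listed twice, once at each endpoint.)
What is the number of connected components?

Component: {a, h, m}
Component: {f, g, i, j}
Component: {b, c, d, e, k, l, n}

3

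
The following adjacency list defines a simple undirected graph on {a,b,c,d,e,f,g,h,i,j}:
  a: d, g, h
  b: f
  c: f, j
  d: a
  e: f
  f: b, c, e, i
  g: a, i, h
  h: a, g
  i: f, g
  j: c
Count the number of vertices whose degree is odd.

Degrees: a:3, b:1, c:2, d:1, e:1, f:4, g:3, h:2, i:2, j:1
Odd-degree vertices: a, b, d, e, g, j.

6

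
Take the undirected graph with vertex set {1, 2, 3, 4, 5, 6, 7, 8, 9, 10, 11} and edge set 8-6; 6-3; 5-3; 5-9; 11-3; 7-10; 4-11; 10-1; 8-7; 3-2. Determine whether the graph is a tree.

The graph has 11 vertices and 10 edges.
Connected and |E| = |V| - 1, which characterizes a tree.

Yes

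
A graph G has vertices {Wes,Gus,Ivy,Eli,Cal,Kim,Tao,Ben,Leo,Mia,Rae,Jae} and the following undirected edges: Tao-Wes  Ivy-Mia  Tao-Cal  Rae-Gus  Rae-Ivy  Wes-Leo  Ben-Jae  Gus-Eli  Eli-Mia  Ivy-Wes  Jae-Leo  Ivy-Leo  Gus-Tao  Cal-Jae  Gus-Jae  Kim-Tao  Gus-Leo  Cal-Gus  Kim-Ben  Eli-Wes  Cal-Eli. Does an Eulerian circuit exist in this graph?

Degrees: Wes:4, Gus:6, Ivy:4, Eli:4, Cal:4, Kim:2, Tao:4, Ben:2, Leo:4, Mia:2, Rae:2, Jae:4
Every vertex has even degree and the edges form a single connected piece, so an Eulerian circuit exists.

Yes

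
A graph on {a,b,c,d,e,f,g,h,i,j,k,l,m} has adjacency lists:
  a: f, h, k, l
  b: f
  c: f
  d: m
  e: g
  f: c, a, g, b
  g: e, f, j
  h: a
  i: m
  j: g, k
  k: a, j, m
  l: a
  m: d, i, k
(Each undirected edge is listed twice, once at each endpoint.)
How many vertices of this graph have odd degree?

10

Degrees: a:4, b:1, c:1, d:1, e:1, f:4, g:3, h:1, i:1, j:2, k:3, l:1, m:3
Odd-degree vertices: b, c, d, e, g, h, i, k, l, m.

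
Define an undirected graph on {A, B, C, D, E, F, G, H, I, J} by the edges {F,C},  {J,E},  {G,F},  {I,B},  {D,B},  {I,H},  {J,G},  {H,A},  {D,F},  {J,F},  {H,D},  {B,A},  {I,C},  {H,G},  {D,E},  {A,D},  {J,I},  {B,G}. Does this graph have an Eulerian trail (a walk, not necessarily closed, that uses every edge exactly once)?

Degrees: A:3, B:4, C:2, D:5, E:2, F:4, G:4, H:4, I:4, J:4
Odd-degree vertices: A, D (2 total).
With 2 odd-degree vertices and all edges in one connected piece, an Eulerian trail exists (from A to D).

Yes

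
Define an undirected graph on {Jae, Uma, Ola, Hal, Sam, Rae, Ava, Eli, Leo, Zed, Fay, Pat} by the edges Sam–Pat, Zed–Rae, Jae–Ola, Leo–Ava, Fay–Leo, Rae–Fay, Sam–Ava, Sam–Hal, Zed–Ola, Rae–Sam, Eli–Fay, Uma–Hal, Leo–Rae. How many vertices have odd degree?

6

Degrees: Jae:1, Uma:1, Ola:2, Hal:2, Sam:4, Rae:4, Ava:2, Eli:1, Leo:3, Zed:2, Fay:3, Pat:1
Odd-degree vertices: Jae, Uma, Eli, Leo, Fay, Pat.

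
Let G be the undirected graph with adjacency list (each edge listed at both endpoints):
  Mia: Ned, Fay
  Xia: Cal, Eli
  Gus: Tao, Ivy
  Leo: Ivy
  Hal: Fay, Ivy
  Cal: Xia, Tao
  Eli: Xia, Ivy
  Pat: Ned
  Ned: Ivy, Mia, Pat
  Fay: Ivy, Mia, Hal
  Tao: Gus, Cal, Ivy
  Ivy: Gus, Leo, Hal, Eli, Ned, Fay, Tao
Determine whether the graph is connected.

Starting from Mia and exploring outward reaches every vertex (Mia, Ned, Fay, Ivy, Pat, Hal, Gus, Leo, Eli, Tao, Xia, Cal); the graph is connected.

Yes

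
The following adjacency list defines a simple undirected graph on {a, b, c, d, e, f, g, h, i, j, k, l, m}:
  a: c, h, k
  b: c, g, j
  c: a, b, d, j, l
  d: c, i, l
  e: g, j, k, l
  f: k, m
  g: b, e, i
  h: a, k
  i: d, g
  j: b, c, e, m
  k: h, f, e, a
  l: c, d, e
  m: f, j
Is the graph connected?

Yes

A breadth-first search from a visits a, c, k, h, j, l, d, b, f, e, m, i, g — all 13 vertices — so the graph is connected.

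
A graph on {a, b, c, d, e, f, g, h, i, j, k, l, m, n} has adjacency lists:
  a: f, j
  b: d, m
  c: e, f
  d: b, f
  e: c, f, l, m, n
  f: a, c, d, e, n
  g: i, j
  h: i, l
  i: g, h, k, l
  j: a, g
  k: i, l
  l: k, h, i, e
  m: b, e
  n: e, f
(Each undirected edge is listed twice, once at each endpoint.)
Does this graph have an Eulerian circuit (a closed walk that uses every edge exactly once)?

Degrees: a:2, b:2, c:2, d:2, e:5, f:5, g:2, h:2, i:4, j:2, k:2, l:4, m:2, n:2
Vertices with odd degree: e, f. An Eulerian circuit requires all degrees even.

No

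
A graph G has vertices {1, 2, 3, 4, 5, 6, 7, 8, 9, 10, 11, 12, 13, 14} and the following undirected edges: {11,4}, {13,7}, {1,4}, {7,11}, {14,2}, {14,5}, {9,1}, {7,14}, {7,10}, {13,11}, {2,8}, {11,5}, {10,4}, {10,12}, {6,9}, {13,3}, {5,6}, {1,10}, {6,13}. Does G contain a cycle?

The graph has 14 vertices, 19 edges, and 1 connected component.
One cycle is 1-10-7-11-4-1.

Yes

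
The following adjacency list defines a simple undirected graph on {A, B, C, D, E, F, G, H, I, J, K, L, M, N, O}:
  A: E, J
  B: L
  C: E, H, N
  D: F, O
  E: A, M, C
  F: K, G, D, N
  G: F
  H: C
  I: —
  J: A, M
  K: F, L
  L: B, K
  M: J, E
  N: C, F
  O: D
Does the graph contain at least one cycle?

Yes

The graph has 15 vertices, 14 edges, and 2 connected components.
Since 14 > 15 - 2, a cycle must exist; for instance A-E-M-J-A.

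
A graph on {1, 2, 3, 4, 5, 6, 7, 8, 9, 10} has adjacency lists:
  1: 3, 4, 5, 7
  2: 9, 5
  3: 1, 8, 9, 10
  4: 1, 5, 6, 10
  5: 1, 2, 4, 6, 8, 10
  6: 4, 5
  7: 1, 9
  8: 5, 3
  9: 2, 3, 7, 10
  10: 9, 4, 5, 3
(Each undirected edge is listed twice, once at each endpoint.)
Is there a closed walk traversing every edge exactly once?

Yes

Degrees: 1:4, 2:2, 3:4, 4:4, 5:6, 6:2, 7:2, 8:2, 9:4, 10:4
All degrees are even and the non-isolated vertices are connected — an Eulerian circuit exists.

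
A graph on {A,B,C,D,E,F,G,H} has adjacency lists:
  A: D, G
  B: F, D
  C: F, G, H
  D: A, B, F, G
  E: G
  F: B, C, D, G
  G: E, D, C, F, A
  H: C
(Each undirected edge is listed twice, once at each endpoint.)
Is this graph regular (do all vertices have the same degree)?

No

Degrees: A:2, B:2, C:3, D:4, E:1, F:4, G:5, H:1
Degrees are not all equal (e.g. deg(E)=1 but deg(G)=5); not regular.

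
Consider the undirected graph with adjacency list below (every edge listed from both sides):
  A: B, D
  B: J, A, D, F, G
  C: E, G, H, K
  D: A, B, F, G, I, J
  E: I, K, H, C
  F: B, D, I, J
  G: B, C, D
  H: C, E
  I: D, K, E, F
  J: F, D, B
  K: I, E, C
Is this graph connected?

Yes

A breadth-first search from A visits A, B, D, F, J, G, I, C, K, E, H — all 11 vertices — so the graph is connected.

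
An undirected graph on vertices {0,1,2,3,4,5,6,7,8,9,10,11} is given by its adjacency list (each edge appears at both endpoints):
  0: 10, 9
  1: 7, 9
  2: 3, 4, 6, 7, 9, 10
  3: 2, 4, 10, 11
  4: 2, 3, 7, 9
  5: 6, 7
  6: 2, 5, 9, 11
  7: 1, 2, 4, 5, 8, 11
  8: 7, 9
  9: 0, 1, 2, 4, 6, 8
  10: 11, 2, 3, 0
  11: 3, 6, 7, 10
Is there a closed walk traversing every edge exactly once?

Degrees: 0:2, 1:2, 2:6, 3:4, 4:4, 5:2, 6:4, 7:6, 8:2, 9:6, 10:4, 11:4
All degrees are even and the non-isolated vertices are connected — an Eulerian circuit exists.

Yes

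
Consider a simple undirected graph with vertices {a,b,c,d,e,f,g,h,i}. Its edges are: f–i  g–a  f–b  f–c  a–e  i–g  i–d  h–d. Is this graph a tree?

|V| = 9, |E| = 8.
Connected and |E| = |V| - 1, which characterizes a tree.

Yes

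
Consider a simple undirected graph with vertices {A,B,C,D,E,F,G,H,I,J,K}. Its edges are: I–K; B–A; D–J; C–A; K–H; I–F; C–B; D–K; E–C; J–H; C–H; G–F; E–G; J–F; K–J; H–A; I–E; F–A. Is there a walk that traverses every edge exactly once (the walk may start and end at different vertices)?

Degrees: A:4, B:2, C:4, D:2, E:3, F:4, G:2, H:4, I:3, J:4, K:4
Odd-degree vertices: E, I (2 total).
With 2 odd-degree vertices and all edges in one connected piece, an Eulerian trail exists (from E to I).

Yes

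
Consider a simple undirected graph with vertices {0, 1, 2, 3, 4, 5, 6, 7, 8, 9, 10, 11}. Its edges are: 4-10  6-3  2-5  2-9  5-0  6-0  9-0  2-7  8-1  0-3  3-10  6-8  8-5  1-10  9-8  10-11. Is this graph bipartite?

0-6-3-0 is an odd cycle (length 3), and a bipartite graph can contain only even cycles.

No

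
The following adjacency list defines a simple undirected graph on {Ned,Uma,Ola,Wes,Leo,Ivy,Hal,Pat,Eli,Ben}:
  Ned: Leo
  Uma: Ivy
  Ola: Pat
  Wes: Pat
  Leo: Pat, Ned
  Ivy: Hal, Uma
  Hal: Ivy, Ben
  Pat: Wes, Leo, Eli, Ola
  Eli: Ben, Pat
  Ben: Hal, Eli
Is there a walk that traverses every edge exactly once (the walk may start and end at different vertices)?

Degrees: Ned:1, Uma:1, Ola:1, Wes:1, Leo:2, Ivy:2, Hal:2, Pat:4, Eli:2, Ben:2
Odd-degree vertices: Ned, Uma, Ola, Wes (4 total).
An Eulerian trail requires 0 or 2 odd-degree vertices; here there are 4.

No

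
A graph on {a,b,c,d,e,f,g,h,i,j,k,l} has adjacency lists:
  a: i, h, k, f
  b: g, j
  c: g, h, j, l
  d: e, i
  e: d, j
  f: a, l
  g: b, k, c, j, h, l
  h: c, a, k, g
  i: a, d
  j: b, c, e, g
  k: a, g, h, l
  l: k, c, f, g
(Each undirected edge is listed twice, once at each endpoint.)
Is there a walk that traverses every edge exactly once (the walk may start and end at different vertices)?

Yes

Degrees: a:4, b:2, c:4, d:2, e:2, f:2, g:6, h:4, i:2, j:4, k:4, l:4
Odd-degree vertices: none (0 total).
With 0 odd-degree vertices and all edges in one connected piece, an Eulerian trail exists.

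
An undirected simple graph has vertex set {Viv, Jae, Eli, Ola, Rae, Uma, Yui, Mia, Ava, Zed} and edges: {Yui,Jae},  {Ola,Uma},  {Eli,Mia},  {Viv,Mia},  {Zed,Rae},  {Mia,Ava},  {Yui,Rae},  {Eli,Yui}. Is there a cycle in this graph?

No

The graph has 10 vertices, 8 edges, and 2 connected components.
Since 8 = 10 - 2, the graph is a forest and contains no cycle.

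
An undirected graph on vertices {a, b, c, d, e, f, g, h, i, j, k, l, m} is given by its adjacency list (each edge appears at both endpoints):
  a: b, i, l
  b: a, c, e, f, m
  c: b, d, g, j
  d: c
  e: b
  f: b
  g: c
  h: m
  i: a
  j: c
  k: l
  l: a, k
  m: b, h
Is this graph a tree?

The graph has 13 vertices and 12 edges.
Connected and |E| = |V| - 1, which characterizes a tree.

Yes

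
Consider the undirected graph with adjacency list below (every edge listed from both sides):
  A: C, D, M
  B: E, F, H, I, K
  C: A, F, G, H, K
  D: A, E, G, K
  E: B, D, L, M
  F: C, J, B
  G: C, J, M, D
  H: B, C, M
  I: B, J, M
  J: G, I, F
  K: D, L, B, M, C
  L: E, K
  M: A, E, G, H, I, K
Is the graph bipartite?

Partition the vertices as {B, C, D, J, L, M} vs {A, E, F, G, H, I, K}. Each listed edge has one endpoint in each part, so the graph is bipartite.

Yes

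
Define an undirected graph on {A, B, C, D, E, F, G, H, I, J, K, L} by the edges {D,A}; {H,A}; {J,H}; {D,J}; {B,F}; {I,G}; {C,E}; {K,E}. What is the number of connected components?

Component: {L}
Component: {B, F}
Component: {G, I}
Component: {C, E, K}
Component: {A, D, H, J}

5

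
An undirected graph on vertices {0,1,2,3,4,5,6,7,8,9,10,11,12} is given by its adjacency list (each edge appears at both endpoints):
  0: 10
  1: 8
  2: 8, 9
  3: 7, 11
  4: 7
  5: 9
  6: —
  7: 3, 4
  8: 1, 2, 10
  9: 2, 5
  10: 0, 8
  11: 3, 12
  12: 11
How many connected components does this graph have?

3

Component: {6}
Component: {3, 4, 7, 11, 12}
Component: {0, 1, 2, 5, 8, 9, 10}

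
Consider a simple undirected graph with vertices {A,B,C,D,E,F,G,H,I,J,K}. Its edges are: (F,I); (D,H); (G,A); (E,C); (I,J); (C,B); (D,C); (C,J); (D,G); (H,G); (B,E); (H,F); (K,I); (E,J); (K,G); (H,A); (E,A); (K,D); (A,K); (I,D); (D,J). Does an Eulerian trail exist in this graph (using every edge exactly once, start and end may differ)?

Degrees: A:4, B:2, C:4, D:6, E:4, F:2, G:4, H:4, I:4, J:4, K:4
Odd-degree vertices: none (0 total).
With 0 odd-degree vertices and all edges in one connected piece, an Eulerian trail exists.

Yes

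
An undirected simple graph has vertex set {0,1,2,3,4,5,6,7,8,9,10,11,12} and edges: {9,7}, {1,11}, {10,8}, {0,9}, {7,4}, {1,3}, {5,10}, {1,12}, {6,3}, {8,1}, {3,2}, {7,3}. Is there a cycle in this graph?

The graph has 13 vertices, 12 edges, and 1 connected component.
A forest on 13 vertices with 1 component has exactly 12 edges, which matches — so no cycle.

No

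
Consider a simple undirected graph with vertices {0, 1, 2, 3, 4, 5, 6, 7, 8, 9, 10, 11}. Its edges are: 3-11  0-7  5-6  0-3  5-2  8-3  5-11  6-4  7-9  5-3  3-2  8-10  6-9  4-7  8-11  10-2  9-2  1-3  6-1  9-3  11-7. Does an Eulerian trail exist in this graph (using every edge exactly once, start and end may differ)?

Yes

Degrees: 0:2, 1:2, 2:4, 3:7, 4:2, 5:4, 6:4, 7:4, 8:3, 9:4, 10:2, 11:4
Odd-degree vertices: 3, 8 (2 total).
The non-isolated vertices are connected and exactly 2 have odd degree, so an Eulerian trail exists (from 3 to 8).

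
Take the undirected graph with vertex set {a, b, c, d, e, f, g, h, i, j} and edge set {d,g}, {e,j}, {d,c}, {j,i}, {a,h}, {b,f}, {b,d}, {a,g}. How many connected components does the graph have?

Component: {e, i, j}
Component: {a, b, c, d, f, g, h}

2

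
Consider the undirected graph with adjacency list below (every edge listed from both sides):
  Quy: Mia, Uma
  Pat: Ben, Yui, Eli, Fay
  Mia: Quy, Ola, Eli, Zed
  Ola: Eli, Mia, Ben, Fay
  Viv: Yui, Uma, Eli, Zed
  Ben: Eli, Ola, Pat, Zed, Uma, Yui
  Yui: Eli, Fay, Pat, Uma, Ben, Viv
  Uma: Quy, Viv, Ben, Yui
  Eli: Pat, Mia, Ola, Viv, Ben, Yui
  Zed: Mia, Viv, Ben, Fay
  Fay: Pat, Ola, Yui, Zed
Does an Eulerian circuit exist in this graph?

Degrees: Quy:2, Pat:4, Mia:4, Ola:4, Viv:4, Ben:6, Yui:6, Uma:4, Eli:6, Zed:4, Fay:4
All degrees are even and the non-isolated vertices are connected — an Eulerian circuit exists.

Yes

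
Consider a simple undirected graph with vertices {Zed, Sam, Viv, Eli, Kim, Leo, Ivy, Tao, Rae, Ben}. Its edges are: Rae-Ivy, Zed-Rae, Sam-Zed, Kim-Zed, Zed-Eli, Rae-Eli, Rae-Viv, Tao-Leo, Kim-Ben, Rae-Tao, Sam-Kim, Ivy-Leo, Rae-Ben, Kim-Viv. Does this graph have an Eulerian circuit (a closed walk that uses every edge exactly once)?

Yes

Degrees: Zed:4, Sam:2, Viv:2, Eli:2, Kim:4, Leo:2, Ivy:2, Tao:2, Rae:6, Ben:2
All degrees are even and the non-isolated vertices are connected — an Eulerian circuit exists.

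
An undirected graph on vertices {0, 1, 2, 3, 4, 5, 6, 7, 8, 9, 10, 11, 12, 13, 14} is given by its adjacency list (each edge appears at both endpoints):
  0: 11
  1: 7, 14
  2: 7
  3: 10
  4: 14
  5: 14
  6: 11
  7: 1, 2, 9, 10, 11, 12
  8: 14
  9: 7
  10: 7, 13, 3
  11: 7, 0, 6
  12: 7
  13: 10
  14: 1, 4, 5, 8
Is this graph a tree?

Yes

|V| = 15, |E| = 14.
Connected and |E| = |V| - 1, which characterizes a tree.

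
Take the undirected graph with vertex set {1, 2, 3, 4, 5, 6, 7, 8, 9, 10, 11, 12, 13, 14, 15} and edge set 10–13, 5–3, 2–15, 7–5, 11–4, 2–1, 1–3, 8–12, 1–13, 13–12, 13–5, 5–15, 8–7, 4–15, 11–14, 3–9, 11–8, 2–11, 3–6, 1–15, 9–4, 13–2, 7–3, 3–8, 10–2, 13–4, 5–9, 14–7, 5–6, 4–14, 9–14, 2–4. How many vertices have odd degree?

0

Degrees: 1:4, 2:6, 3:6, 4:6, 5:6, 6:2, 7:4, 8:4, 9:4, 10:2, 11:4, 12:2, 13:6, 14:4, 15:4
Odd-degree vertices: none.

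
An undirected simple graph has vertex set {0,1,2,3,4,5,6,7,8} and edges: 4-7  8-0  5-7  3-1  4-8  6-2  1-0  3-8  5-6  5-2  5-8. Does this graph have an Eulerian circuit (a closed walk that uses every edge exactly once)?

Yes

Degrees: 0:2, 1:2, 2:2, 3:2, 4:2, 5:4, 6:2, 7:2, 8:4
Every vertex has even degree and the edges form a single connected piece, so an Eulerian circuit exists.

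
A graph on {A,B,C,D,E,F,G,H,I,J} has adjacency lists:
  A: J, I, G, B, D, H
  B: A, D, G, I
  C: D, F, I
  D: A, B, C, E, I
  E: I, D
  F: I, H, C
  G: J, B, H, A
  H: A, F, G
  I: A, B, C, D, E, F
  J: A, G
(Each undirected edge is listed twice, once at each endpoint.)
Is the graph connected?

Yes

A breadth-first search from A visits A, B, J, H, G, D, I, F, C, E — all 10 vertices — so the graph is connected.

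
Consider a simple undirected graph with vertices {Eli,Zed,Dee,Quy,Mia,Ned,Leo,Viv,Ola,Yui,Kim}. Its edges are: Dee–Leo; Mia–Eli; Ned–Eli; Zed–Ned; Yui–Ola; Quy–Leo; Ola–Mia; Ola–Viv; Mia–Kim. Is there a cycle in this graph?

No

|V| = 11, |E| = 9, number of components = 2.
A forest on 11 vertices with 2 components has exactly 9 edges, which matches — so no cycle.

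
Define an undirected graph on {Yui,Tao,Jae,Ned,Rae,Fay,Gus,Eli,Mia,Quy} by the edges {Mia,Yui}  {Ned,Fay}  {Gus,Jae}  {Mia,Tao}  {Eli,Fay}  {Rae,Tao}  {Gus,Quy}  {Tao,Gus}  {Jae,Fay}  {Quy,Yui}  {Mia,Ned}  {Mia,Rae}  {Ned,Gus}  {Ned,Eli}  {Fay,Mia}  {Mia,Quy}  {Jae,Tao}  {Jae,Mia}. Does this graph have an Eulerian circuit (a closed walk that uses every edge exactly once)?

No

Degrees: Yui:2, Tao:4, Jae:4, Ned:4, Rae:2, Fay:4, Gus:4, Eli:2, Mia:7, Quy:3
Vertices with odd degree: Mia, Quy. An Eulerian circuit requires all degrees even.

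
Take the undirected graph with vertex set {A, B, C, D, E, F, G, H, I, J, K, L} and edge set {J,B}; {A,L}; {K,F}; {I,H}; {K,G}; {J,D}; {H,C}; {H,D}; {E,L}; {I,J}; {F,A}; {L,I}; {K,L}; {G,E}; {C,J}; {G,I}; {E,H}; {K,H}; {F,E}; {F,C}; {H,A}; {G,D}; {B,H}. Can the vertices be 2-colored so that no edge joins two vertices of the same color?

Yes

A valid 2-coloring puts {F, G, H, J, L} on one side and {A, B, C, D, E, I, K} on the other; every edge crosses between the two sides.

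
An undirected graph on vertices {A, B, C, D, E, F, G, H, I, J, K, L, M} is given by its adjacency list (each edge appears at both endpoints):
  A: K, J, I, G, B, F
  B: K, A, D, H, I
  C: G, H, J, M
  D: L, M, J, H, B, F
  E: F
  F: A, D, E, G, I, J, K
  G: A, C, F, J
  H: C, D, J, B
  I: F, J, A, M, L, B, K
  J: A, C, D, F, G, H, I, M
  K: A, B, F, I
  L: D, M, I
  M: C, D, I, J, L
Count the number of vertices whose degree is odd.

Degrees: A:6, B:5, C:4, D:6, E:1, F:7, G:4, H:4, I:7, J:8, K:4, L:3, M:5
Odd-degree vertices: B, E, F, I, L, M.

6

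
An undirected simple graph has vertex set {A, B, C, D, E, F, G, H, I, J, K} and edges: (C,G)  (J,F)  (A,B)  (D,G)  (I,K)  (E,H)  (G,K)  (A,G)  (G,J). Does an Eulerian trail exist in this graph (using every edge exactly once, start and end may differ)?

No

Degrees: A:2, B:1, C:1, D:1, E:1, F:1, G:5, H:1, I:1, J:2, K:2
Odd-degree vertices: B, C, D, E, F, G, H, I (8 total).
An Eulerian trail requires 0 or 2 odd-degree vertices; here there are 8.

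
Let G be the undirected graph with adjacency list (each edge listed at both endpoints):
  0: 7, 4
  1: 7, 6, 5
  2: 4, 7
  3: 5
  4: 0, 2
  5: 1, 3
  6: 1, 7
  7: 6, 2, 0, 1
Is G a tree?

The graph has 8 vertices and 9 edges.
A tree on 8 vertices has exactly 7 edges; this graph has 9, so it contains a cycle and is not a tree.

No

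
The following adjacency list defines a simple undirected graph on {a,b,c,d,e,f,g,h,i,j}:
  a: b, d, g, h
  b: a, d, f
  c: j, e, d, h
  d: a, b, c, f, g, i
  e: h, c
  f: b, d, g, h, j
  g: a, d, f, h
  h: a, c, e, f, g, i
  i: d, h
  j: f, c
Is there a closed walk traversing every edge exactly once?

Degrees: a:4, b:3, c:4, d:6, e:2, f:5, g:4, h:6, i:2, j:2
b, f have odd degree; an Eulerian circuit needs every degree to be even, so none exists.

No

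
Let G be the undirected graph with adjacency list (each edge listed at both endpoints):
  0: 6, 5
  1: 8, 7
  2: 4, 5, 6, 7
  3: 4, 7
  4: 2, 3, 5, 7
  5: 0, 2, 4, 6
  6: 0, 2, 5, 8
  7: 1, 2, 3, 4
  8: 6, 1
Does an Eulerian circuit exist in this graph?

Yes

Degrees: 0:2, 1:2, 2:4, 3:2, 4:4, 5:4, 6:4, 7:4, 8:2
Every vertex has even degree and the edges form a single connected piece, so an Eulerian circuit exists.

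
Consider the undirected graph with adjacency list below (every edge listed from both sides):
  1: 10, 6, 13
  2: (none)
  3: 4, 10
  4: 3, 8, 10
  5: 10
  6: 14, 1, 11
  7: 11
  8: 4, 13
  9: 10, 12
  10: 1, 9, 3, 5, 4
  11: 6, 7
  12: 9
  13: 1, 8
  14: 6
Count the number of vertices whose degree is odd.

Degrees: 1:3, 2:0, 3:2, 4:3, 5:1, 6:3, 7:1, 8:2, 9:2, 10:5, 11:2, 12:1, 13:2, 14:1
Odd-degree vertices: 1, 4, 5, 6, 7, 10, 12, 14.

8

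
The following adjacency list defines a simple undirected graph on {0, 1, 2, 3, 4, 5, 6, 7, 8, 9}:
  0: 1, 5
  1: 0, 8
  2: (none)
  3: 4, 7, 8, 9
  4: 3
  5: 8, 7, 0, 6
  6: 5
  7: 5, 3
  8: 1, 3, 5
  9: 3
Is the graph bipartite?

Color {1, 2, 3, 5} black and {0, 4, 6, 7, 8, 9} white. No edge joins two same-colored vertices, so the graph is bipartite.

Yes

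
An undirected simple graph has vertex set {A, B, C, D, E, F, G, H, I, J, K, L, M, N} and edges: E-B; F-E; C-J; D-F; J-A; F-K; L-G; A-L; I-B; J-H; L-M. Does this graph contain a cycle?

No

|V| = 14, |E| = 11, number of components = 3.
Since 11 = 14 - 3, the graph is a forest and contains no cycle.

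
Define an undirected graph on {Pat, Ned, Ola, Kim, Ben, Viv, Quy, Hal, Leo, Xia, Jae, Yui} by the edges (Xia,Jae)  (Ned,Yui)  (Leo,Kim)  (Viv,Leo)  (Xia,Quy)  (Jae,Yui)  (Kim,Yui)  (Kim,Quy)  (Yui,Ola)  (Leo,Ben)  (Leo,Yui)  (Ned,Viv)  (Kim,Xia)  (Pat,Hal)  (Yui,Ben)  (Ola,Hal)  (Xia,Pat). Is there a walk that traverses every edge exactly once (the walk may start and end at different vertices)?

Yes

Degrees: Pat:2, Ned:2, Ola:2, Kim:4, Ben:2, Viv:2, Quy:2, Hal:2, Leo:4, Xia:4, Jae:2, Yui:6
Odd-degree vertices: none (0 total).
The non-isolated vertices are connected and exactly 0 have odd degree, so an Eulerian trail exists.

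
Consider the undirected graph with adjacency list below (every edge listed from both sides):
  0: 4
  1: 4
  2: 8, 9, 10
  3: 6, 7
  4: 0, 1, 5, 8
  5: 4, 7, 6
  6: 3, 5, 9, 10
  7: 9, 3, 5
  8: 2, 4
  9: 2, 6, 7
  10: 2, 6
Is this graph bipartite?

Yes

A valid 2-coloring puts {2, 4, 6, 7} on one side and {0, 1, 3, 5, 8, 9, 10} on the other; every edge crosses between the two sides.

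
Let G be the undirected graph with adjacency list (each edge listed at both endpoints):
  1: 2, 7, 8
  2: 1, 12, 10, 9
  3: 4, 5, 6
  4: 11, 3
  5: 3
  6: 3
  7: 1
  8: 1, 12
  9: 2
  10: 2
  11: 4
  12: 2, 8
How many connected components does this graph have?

2

Component: {3, 4, 5, 6, 11}
Component: {1, 2, 7, 8, 9, 10, 12}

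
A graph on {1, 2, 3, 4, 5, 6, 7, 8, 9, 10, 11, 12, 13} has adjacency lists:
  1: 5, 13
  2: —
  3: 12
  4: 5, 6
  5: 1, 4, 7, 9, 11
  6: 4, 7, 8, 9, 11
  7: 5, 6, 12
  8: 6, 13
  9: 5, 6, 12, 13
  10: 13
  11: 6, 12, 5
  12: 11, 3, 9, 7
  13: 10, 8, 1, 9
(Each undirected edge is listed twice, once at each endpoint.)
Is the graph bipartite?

Color {2, 5, 6, 12, 13} black and {1, 3, 4, 7, 8, 9, 10, 11} white. No edge joins two same-colored vertices, so the graph is bipartite.

Yes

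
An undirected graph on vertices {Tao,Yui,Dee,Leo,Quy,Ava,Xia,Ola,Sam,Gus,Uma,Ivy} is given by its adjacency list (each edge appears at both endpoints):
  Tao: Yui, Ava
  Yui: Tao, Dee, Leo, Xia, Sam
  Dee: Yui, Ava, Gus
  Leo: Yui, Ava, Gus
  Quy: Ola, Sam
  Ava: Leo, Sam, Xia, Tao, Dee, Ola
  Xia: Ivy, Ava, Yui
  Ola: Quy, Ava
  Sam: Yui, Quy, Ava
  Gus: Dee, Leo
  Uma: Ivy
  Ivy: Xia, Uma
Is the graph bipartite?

Yes

Color {Yui, Quy, Ava, Gus, Ivy} black and {Tao, Dee, Leo, Xia, Ola, Sam, Uma} white. No edge joins two same-colored vertices, so the graph is bipartite.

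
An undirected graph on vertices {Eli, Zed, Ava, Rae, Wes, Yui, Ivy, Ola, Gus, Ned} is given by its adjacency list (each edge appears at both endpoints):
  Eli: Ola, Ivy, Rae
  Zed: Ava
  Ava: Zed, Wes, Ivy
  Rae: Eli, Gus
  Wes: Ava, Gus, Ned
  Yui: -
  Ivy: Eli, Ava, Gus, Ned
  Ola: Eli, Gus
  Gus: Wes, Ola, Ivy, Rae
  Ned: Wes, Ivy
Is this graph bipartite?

Yes

Partition the vertices as {Zed, Rae, Wes, Yui, Ivy, Ola} vs {Eli, Ava, Gus, Ned}. Each listed edge has one endpoint in each part, so the graph is bipartite.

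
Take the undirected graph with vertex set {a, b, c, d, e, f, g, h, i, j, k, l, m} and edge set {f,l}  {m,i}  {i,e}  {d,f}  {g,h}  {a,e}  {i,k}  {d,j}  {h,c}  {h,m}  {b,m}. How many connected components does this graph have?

2

Component: {d, f, j, l}
Component: {a, b, c, e, g, h, i, k, m}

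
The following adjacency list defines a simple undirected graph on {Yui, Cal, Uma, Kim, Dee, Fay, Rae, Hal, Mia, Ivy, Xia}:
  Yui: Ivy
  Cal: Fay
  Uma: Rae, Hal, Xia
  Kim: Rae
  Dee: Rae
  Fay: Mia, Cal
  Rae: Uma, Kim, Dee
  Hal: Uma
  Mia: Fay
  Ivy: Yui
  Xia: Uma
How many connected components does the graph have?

3

Component: {Yui, Ivy}
Component: {Cal, Fay, Mia}
Component: {Uma, Kim, Dee, Rae, Hal, Xia}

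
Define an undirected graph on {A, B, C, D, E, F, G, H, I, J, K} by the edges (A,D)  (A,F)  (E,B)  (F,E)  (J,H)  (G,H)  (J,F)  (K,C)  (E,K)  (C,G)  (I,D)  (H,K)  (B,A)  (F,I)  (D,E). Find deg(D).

Neighbors of D: A, E, I.

3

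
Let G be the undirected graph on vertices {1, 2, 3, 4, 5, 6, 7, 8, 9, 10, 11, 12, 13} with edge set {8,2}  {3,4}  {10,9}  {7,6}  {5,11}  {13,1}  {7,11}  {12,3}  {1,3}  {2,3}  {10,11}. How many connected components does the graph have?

2

Component: {5, 6, 7, 9, 10, 11}
Component: {1, 2, 3, 4, 8, 12, 13}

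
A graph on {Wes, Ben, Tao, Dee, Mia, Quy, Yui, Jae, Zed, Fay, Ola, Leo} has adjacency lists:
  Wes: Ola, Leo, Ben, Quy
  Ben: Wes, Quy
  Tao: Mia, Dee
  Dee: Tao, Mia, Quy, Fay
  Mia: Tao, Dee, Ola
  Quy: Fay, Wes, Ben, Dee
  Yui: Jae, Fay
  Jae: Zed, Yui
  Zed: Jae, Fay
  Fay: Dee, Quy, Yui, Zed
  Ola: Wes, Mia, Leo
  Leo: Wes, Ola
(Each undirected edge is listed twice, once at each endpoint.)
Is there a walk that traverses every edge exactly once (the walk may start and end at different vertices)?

Yes

Degrees: Wes:4, Ben:2, Tao:2, Dee:4, Mia:3, Quy:4, Yui:2, Jae:2, Zed:2, Fay:4, Ola:3, Leo:2
Odd-degree vertices: Mia, Ola (2 total).
With 2 odd-degree vertices and all edges in one connected piece, an Eulerian trail exists (from Mia to Ola).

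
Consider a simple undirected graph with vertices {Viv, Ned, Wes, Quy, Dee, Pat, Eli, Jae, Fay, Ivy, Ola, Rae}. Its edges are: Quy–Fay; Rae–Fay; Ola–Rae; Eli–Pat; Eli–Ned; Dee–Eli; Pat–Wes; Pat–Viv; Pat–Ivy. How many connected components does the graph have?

3

Component: {Jae}
Component: {Quy, Fay, Ola, Rae}
Component: {Viv, Ned, Wes, Dee, Pat, Eli, Ivy}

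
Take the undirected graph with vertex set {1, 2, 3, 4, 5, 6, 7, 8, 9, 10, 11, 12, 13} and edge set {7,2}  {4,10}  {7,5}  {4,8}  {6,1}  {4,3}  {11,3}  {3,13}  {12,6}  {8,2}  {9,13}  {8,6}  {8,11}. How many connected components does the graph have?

1

Component: {1, 2, 3, 4, 5, 6, 7, 8, 9, 10, 11, 12, 13}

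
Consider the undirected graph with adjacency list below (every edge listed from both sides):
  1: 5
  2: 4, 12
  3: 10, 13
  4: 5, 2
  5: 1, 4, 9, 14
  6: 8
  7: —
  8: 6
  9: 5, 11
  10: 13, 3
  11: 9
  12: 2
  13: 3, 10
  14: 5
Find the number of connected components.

4

Component: {7}
Component: {6, 8}
Component: {3, 10, 13}
Component: {1, 2, 4, 5, 9, 11, 12, 14}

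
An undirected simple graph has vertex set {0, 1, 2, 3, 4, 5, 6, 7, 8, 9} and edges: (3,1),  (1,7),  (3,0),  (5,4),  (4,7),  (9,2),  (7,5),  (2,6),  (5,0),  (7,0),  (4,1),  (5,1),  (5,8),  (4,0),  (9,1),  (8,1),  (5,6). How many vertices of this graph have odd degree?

0

Degrees: 0:4, 1:6, 2:2, 3:2, 4:4, 5:6, 6:2, 7:4, 8:2, 9:2
Odd-degree vertices: none.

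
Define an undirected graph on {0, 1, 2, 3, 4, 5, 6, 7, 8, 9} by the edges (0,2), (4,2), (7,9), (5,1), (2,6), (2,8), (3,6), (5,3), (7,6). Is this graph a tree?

Yes

|V| = 10, |E| = 9.
It is connected with exactly 9 edges, hence acyclic — it is a tree.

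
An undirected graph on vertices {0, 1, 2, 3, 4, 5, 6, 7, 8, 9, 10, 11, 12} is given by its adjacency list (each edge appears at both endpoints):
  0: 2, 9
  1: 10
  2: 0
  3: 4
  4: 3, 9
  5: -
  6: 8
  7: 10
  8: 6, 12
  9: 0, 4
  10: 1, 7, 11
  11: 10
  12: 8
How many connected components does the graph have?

4

Component: {5}
Component: {6, 8, 12}
Component: {1, 7, 10, 11}
Component: {0, 2, 3, 4, 9}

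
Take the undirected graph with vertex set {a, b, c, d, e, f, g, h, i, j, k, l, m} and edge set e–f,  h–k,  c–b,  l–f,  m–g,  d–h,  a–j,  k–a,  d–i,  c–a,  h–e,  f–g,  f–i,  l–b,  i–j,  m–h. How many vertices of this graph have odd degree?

2

Degrees: a:3, b:2, c:2, d:2, e:2, f:4, g:2, h:4, i:3, j:2, k:2, l:2, m:2
Odd-degree vertices: a, i.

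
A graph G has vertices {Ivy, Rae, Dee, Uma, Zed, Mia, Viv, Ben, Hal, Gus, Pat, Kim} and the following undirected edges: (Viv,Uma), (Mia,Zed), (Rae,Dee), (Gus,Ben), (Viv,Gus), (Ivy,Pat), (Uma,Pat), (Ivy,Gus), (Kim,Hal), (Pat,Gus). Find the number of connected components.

Component: {Rae, Dee}
Component: {Zed, Mia}
Component: {Hal, Kim}
Component: {Ivy, Uma, Viv, Ben, Gus, Pat}

4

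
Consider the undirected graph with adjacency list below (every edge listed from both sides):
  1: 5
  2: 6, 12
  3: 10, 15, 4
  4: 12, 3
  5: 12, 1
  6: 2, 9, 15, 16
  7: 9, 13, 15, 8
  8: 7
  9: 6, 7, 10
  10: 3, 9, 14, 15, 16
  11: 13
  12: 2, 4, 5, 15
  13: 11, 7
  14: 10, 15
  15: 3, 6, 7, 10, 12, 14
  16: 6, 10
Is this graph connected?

A breadth-first search from 1 visits 1, 5, 12, 15, 2, 4, 14, 3, 10, 6, 7, 9, 16, 13, 8, 11 — all 16 vertices — so the graph is connected.

Yes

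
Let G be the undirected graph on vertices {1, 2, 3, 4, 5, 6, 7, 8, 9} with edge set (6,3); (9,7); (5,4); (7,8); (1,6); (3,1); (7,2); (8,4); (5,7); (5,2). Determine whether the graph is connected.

No

Component: {1, 3, 6}
Component: {2, 4, 5, 7, 8, 9}
There are 2 separate components, so the graph is not connected.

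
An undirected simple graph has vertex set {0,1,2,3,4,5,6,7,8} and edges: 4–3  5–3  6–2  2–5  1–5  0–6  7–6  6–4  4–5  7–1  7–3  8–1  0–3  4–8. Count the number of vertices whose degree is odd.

Degrees: 0:2, 1:3, 2:2, 3:4, 4:4, 5:4, 6:4, 7:3, 8:2
Odd-degree vertices: 1, 7.

2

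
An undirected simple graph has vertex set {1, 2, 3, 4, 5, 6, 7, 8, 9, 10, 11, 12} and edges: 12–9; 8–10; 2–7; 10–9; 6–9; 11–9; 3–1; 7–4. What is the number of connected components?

Component: {5}
Component: {1, 3}
Component: {2, 4, 7}
Component: {6, 8, 9, 10, 11, 12}

4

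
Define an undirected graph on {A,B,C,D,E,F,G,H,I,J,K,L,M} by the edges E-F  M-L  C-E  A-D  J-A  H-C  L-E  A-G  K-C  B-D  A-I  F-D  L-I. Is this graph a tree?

|V| = 13, |E| = 13.
A tree on 13 vertices has exactly 12 edges; this graph has 13, so it contains a cycle and is not a tree.

No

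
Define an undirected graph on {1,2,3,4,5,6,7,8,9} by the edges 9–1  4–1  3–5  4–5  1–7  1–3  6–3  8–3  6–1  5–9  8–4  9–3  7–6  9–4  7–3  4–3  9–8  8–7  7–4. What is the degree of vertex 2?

2 has no neighbors.

0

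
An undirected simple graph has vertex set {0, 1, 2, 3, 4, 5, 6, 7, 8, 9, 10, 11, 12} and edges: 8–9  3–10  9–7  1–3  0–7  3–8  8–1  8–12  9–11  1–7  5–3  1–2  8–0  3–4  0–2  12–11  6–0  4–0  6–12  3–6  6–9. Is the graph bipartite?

The cycle 1-3-4-0-7-1 has length 5, which is odd, so the graph is not bipartite.

No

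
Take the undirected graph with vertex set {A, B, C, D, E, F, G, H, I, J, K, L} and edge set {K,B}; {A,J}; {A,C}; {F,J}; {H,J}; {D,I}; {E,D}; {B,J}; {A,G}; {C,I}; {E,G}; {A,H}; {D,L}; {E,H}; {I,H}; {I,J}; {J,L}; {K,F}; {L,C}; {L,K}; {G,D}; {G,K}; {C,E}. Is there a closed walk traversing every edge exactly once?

Degrees: A:4, B:2, C:4, D:4, E:4, F:2, G:4, H:4, I:4, J:6, K:4, L:4
All degrees are even and the non-isolated vertices are connected — an Eulerian circuit exists.

Yes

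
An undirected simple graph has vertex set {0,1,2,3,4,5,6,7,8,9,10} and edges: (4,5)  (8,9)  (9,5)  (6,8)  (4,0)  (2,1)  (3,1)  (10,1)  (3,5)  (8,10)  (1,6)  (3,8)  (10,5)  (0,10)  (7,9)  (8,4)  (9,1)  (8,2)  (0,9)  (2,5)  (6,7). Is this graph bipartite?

Yes

A valid 2-coloring puts {2, 3, 4, 6, 9, 10} on one side and {0, 1, 5, 7, 8} on the other; every edge crosses between the two sides.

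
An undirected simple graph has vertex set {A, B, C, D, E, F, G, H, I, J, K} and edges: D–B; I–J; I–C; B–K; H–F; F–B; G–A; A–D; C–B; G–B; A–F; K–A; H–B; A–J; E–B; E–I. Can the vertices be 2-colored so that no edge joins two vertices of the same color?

No

F-H-B-F is an odd cycle (length 3), and a bipartite graph can contain only even cycles.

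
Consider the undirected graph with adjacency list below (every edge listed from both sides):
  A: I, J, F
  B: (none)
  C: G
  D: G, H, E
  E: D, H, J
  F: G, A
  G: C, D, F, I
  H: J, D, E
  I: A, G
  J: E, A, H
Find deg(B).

0

B has no neighbors.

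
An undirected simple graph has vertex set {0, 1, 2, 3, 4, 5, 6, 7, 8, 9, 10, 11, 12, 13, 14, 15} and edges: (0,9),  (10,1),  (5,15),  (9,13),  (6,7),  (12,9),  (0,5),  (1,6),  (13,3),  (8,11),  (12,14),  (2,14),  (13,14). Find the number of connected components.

4

Component: {4}
Component: {8, 11}
Component: {1, 6, 7, 10}
Component: {0, 2, 3, 5, 9, 12, 13, 14, 15}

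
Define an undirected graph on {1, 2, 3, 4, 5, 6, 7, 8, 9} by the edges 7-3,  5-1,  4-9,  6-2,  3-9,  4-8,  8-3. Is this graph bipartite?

A valid 2-coloring puts {5, 6, 7, 8, 9} on one side and {1, 2, 3, 4} on the other; every edge crosses between the two sides.

Yes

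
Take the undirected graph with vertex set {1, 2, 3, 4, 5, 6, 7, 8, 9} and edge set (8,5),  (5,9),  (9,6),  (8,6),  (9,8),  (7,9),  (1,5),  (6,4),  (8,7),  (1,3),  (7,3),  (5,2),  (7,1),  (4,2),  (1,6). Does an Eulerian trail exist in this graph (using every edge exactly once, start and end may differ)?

Yes

Degrees: 1:4, 2:2, 3:2, 4:2, 5:4, 6:4, 7:4, 8:4, 9:4
Odd-degree vertices: none (0 total).
The non-isolated vertices are connected and exactly 0 have odd degree, so an Eulerian trail exists.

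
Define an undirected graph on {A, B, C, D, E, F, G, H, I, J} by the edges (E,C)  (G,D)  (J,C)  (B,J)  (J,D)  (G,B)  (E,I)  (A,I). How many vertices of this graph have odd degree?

Degrees: A:1, B:2, C:2, D:2, E:2, F:0, G:2, H:0, I:2, J:3
Odd-degree vertices: A, J.

2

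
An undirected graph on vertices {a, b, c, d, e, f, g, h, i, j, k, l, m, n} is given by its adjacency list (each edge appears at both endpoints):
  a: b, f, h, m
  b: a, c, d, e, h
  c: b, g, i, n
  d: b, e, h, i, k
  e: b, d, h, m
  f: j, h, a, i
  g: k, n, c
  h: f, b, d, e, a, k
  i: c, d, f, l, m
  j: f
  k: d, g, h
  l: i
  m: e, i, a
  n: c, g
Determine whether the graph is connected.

Yes

Starting from a and exploring outward reaches every vertex (a, f, m, h, b, i, j, e, k, d, c, l, g, n); the graph is connected.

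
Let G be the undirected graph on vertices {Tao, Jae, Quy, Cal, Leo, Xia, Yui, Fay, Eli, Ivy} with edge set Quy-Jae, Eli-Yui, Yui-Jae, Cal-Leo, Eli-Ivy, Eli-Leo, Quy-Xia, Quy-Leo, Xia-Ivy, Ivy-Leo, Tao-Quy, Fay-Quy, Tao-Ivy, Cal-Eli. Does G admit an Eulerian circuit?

No

Degrees: Tao:2, Jae:2, Quy:5, Cal:2, Leo:4, Xia:2, Yui:2, Fay:1, Eli:4, Ivy:4
Quy, Fay have odd degree; an Eulerian circuit needs every degree to be even, so none exists.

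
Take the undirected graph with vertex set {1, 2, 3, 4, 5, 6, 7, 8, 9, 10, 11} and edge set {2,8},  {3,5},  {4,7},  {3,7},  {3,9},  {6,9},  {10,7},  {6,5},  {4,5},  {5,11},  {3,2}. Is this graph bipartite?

Yes

A valid 2-coloring puts {1, 3, 4, 6, 8, 10, 11} on one side and {2, 5, 7, 9} on the other; every edge crosses between the two sides.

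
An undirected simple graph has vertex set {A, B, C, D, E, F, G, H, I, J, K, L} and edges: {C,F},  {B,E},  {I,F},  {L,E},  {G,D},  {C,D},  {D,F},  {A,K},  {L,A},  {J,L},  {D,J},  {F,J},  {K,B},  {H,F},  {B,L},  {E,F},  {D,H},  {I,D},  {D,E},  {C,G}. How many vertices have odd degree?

4

Degrees: A:2, B:3, C:3, D:7, E:4, F:6, G:2, H:2, I:2, J:3, K:2, L:4
Odd-degree vertices: B, C, D, J.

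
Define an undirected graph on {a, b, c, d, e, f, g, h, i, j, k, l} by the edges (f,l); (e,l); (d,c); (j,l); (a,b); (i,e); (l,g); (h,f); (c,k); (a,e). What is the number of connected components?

Component: {c, d, k}
Component: {a, b, e, f, g, h, i, j, l}

2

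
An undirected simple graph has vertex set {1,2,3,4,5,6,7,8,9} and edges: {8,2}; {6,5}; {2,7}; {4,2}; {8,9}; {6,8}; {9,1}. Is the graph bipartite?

Color {2, 3, 6, 9} black and {1, 4, 5, 7, 8} white. No edge joins two same-colored vertices, so the graph is bipartite.

Yes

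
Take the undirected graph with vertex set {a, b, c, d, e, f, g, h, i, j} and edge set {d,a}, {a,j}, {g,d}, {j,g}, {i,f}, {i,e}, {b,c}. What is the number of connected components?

4

Component: {h}
Component: {b, c}
Component: {e, f, i}
Component: {a, d, g, j}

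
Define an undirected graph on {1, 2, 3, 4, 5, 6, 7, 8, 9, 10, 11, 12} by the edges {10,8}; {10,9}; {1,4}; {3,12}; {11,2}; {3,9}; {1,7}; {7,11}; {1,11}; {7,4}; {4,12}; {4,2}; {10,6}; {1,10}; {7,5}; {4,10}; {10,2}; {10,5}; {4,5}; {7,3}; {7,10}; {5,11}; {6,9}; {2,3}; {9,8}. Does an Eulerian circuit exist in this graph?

Degrees: 1:4, 2:4, 3:4, 4:6, 5:4, 6:2, 7:6, 8:2, 9:4, 10:8, 11:4, 12:2
Every vertex has even degree and the edges form a single connected piece, so an Eulerian circuit exists.

Yes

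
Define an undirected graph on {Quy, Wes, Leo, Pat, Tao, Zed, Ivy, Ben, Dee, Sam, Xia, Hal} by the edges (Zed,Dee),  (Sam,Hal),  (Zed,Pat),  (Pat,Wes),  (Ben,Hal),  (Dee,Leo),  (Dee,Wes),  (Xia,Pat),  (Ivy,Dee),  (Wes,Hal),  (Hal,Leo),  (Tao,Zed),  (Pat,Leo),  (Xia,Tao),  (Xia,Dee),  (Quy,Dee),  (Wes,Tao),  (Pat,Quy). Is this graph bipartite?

Color {Pat, Tao, Dee, Hal} black and {Quy, Wes, Leo, Zed, Ivy, Ben, Sam, Xia} white. No edge joins two same-colored vertices, so the graph is bipartite.

Yes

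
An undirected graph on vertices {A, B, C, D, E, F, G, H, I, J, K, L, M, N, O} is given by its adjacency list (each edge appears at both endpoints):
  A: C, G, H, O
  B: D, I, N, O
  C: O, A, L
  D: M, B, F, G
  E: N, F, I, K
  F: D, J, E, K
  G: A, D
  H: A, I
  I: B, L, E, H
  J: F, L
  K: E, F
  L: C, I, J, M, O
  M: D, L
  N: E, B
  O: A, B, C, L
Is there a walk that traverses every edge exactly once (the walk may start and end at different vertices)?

Degrees: A:4, B:4, C:3, D:4, E:4, F:4, G:2, H:2, I:4, J:2, K:2, L:5, M:2, N:2, O:4
Odd-degree vertices: C, L (2 total).
The non-isolated vertices are connected and exactly 2 have odd degree, so an Eulerian trail exists (from C to L).

Yes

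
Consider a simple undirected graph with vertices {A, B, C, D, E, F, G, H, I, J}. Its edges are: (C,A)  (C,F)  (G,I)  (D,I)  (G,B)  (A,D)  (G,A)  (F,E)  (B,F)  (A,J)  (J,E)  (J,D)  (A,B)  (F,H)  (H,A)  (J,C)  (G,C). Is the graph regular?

Degrees: A:6, B:3, C:4, D:3, E:2, F:4, G:4, H:2, I:2, J:4
Degrees are not all equal (e.g. deg(E)=2 but deg(A)=6); not regular.

No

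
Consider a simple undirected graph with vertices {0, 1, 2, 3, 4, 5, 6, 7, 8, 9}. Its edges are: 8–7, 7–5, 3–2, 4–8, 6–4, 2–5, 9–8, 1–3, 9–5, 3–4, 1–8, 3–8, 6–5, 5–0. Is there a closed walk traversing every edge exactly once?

Degrees: 0:1, 1:2, 2:2, 3:4, 4:3, 5:5, 6:2, 7:2, 8:5, 9:2
Vertices with odd degree: 0, 4, 5, 8. An Eulerian circuit requires all degrees even.

No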